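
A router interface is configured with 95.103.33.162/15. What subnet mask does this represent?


/15 means 15 network bits, 17 host bits
Binary: 11111111111111100000000000000000
Mask: 255.254.0.0


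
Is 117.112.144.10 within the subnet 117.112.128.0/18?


Subnet network: 117.112.128.0
Test IP AND mask: 117.112.128.0
Yes, 117.112.144.10 is in 117.112.128.0/18


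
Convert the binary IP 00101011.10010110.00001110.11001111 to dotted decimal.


00101011 = 43
10010110 = 150
00001110 = 14
11001111 = 207
IP: 43.150.14.207


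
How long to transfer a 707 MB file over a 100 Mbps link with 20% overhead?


Effective throughput = 100 * (1 - 20/100) = 80 Mbps
File size in Mb = 707 * 8 = 5656 Mb
Time = 5656 / 80
Time = 70.7 seconds


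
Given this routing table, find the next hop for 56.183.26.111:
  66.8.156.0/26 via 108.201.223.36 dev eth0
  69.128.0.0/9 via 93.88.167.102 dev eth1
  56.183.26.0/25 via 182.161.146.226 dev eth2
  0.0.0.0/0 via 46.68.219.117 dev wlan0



Longest prefix match for 56.183.26.111:
  /26 66.8.156.0: no
  /9 69.128.0.0: no
  /25 56.183.26.0: MATCH
  /0 0.0.0.0: MATCH
Selected: next-hop 182.161.146.226 via eth2 (matched /25)


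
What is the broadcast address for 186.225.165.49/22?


Network: 186.225.164.0/22
Host bits = 10
Set all host bits to 1:
Broadcast: 186.225.167.255


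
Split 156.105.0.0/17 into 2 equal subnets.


New prefix = 17 + 1 = 18
Each subnet has 16384 addresses
  156.105.0.0/18
  156.105.64.0/18
Subnets: 156.105.0.0/18, 156.105.64.0/18


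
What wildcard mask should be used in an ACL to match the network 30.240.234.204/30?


Subnet mask: 255.255.255.252
Wildcard = 255.255.255.255 - subnet mask
255 - 255 = 0
255 - 255 = 0
255 - 255 = 0
255 - 252 = 3
Wildcard: 0.0.0.3


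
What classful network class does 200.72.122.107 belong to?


First octet: 200
Binary: 11001000
110xxxxx -> Class C (192-223)
Class C, default mask 255.255.255.0 (/24)


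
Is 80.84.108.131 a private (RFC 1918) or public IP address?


RFC 1918 private ranges:
  10.0.0.0/8 (10.0.0.0 - 10.255.255.255)
  172.16.0.0/12 (172.16.0.0 - 172.31.255.255)
  192.168.0.0/16 (192.168.0.0 - 192.168.255.255)
Public (not in any RFC 1918 range)


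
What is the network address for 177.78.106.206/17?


IP:   10110001.01001110.01101010.11001110
Mask: 11111111.11111111.10000000.00000000
AND operation:
Net:  10110001.01001110.00000000.00000000
Network: 177.78.0.0/17


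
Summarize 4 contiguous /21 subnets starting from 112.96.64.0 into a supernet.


Original prefix: /21
Number of subnets: 4 = 2^2
New prefix = 21 - 2 = 19
Supernet: 112.96.64.0/19


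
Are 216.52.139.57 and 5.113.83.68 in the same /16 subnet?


Mask: 255.255.0.0
216.52.139.57 AND mask = 216.52.0.0
5.113.83.68 AND mask = 5.113.0.0
No, different subnets (216.52.0.0 vs 5.113.0.0)


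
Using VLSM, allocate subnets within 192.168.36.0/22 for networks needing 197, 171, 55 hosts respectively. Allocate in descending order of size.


197 hosts -> /24 (254 usable): 192.168.36.0/24
171 hosts -> /24 (254 usable): 192.168.37.0/24
55 hosts -> /26 (62 usable): 192.168.38.0/26
Allocation: 192.168.36.0/24 (197 hosts, 254 usable); 192.168.37.0/24 (171 hosts, 254 usable); 192.168.38.0/26 (55 hosts, 62 usable)


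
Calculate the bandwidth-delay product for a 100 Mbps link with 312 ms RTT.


BDP = bandwidth * RTT
= 100 Mbps * 312 ms
= 100 * 1e6 * 312 / 1000 bits
= 31200000 bits
= 3900000 bytes
= 3808.5938 KB
BDP = 31200000 bits (3900000 bytes)


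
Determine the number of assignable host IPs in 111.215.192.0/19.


Host bits = 32 - 19 = 13
Total addresses = 2^13 = 8192
Usable = total - 2 (network and broadcast)
Usable hosts: 8190


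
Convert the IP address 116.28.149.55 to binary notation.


116 = 01110100
28 = 00011100
149 = 10010101
55 = 00110111
Binary: 01110100.00011100.10010101.00110111


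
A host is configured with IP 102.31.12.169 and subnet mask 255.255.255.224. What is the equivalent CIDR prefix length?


Binary: 11111111.11111111.11111111.11100000
Count leading 1s
Prefix: /27


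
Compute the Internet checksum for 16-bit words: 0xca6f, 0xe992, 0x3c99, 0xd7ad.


Sum all words (with carry folding):
+ 0xca6f = 0xca6f
+ 0xe992 = 0xb402
+ 0x3c99 = 0xf09b
+ 0xd7ad = 0xc849
One's complement: ~0xc849
Checksum = 0x37b6


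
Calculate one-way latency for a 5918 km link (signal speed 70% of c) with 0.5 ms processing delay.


Speed = 0.7 * 3e5 km/s = 210000 km/s
Propagation delay = 5918 / 210000 = 0.0282 s = 28.181 ms
Processing delay = 0.5 ms
Total one-way latency = 28.681 ms


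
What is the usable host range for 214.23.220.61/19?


Network: 214.23.192.0
Broadcast: 214.23.223.255
First usable = network + 1
Last usable = broadcast - 1
Range: 214.23.192.1 to 214.23.223.254


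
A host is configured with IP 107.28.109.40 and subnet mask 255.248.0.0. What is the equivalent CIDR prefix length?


Binary: 11111111.11111000.00000000.00000000
Count leading 1s
Prefix: /13


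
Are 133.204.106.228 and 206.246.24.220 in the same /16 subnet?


Mask: 255.255.0.0
133.204.106.228 AND mask = 133.204.0.0
206.246.24.220 AND mask = 206.246.0.0
No, different subnets (133.204.0.0 vs 206.246.0.0)


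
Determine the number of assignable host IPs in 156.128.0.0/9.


Host bits = 32 - 9 = 23
Total addresses = 2^23 = 8388608
Usable = total - 2 (network and broadcast)
Usable hosts: 8388606


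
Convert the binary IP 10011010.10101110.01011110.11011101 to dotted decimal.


10011010 = 154
10101110 = 174
01011110 = 94
11011101 = 221
IP: 154.174.94.221


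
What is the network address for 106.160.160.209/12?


IP:   01101010.10100000.10100000.11010001
Mask: 11111111.11110000.00000000.00000000
AND operation:
Net:  01101010.10100000.00000000.00000000
Network: 106.160.0.0/12


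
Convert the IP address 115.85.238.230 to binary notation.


115 = 01110011
85 = 01010101
238 = 11101110
230 = 11100110
Binary: 01110011.01010101.11101110.11100110


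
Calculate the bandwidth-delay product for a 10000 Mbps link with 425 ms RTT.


BDP = bandwidth * RTT
= 10000 Mbps * 425 ms
= 10000 * 1e6 * 425 / 1000 bits
= 4250000000 bits
= 531250000 bytes
= 518798.8281 KB
BDP = 4250000000 bits (531250000 bytes)


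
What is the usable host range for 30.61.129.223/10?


Network: 30.0.0.0
Broadcast: 30.63.255.255
First usable = network + 1
Last usable = broadcast - 1
Range: 30.0.0.1 to 30.63.255.254


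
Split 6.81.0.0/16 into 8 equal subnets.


New prefix = 16 + 3 = 19
Each subnet has 8192 addresses
  6.81.0.0/19
  6.81.32.0/19
  6.81.64.0/19
  6.81.96.0/19
  6.81.128.0/19
  6.81.160.0/19
  6.81.192.0/19
  6.81.224.0/19
Subnets: 6.81.0.0/19, 6.81.32.0/19, 6.81.64.0/19, 6.81.96.0/19, 6.81.128.0/19, 6.81.160.0/19, 6.81.192.0/19, 6.81.224.0/19


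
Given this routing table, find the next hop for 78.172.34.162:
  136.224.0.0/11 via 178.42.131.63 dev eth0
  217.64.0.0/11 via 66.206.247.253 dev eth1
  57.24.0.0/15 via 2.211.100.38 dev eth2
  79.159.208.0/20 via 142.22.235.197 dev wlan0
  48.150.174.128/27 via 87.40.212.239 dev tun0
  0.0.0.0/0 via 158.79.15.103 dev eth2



Longest prefix match for 78.172.34.162:
  /11 136.224.0.0: no
  /11 217.64.0.0: no
  /15 57.24.0.0: no
  /20 79.159.208.0: no
  /27 48.150.174.128: no
  /0 0.0.0.0: MATCH
Selected: next-hop 158.79.15.103 via eth2 (matched /0)


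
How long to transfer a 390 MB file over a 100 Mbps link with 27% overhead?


Effective throughput = 100 * (1 - 27/100) = 73 Mbps
File size in Mb = 390 * 8 = 3120 Mb
Time = 3120 / 73
Time = 42.7397 seconds


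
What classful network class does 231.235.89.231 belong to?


First octet: 231
Binary: 11100111
1110xxxx -> Class D (224-239)
Class D (multicast), default mask N/A


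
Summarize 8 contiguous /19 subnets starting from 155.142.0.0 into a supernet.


Original prefix: /19
Number of subnets: 8 = 2^3
New prefix = 19 - 3 = 16
Supernet: 155.142.0.0/16


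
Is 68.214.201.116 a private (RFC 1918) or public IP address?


RFC 1918 private ranges:
  10.0.0.0/8 (10.0.0.0 - 10.255.255.255)
  172.16.0.0/12 (172.16.0.0 - 172.31.255.255)
  192.168.0.0/16 (192.168.0.0 - 192.168.255.255)
Public (not in any RFC 1918 range)


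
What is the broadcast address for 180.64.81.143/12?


Network: 180.64.0.0/12
Host bits = 20
Set all host bits to 1:
Broadcast: 180.79.255.255


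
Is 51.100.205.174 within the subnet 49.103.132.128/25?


Subnet network: 49.103.132.128
Test IP AND mask: 51.100.205.128
No, 51.100.205.174 is not in 49.103.132.128/25


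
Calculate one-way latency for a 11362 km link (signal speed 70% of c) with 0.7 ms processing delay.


Speed = 0.7 * 3e5 km/s = 210000 km/s
Propagation delay = 11362 / 210000 = 0.0541 s = 54.1048 ms
Processing delay = 0.7 ms
Total one-way latency = 54.8048 ms


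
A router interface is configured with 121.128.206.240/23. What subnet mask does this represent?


/23 means 23 network bits, 9 host bits
Binary: 11111111111111111111111000000000
Mask: 255.255.254.0


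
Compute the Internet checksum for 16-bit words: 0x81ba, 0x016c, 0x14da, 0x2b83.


Sum all words (with carry folding):
+ 0x81ba = 0x81ba
+ 0x016c = 0x8326
+ 0x14da = 0x9800
+ 0x2b83 = 0xc383
One's complement: ~0xc383
Checksum = 0x3c7c


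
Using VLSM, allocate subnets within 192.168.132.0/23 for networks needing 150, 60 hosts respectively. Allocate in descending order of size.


150 hosts -> /24 (254 usable): 192.168.132.0/24
60 hosts -> /26 (62 usable): 192.168.133.0/26
Allocation: 192.168.132.0/24 (150 hosts, 254 usable); 192.168.133.0/26 (60 hosts, 62 usable)


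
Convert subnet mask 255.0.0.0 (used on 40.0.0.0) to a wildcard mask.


Subnet mask: 255.0.0.0
Wildcard = 255.255.255.255 - subnet mask
255 - 255 = 0
255 - 0 = 255
255 - 0 = 255
255 - 0 = 255
Wildcard: 0.255.255.255


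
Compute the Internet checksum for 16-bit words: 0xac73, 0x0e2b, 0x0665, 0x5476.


Sum all words (with carry folding):
+ 0xac73 = 0xac73
+ 0x0e2b = 0xba9e
+ 0x0665 = 0xc103
+ 0x5476 = 0x157a
One's complement: ~0x157a
Checksum = 0xea85


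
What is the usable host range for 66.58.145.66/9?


Network: 66.0.0.0
Broadcast: 66.127.255.255
First usable = network + 1
Last usable = broadcast - 1
Range: 66.0.0.1 to 66.127.255.254


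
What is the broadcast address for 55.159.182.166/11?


Network: 55.128.0.0/11
Host bits = 21
Set all host bits to 1:
Broadcast: 55.159.255.255


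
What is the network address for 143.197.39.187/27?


IP:   10001111.11000101.00100111.10111011
Mask: 11111111.11111111.11111111.11100000
AND operation:
Net:  10001111.11000101.00100111.10100000
Network: 143.197.39.160/27


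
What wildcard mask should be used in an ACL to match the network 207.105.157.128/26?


Subnet mask: 255.255.255.192
Wildcard = 255.255.255.255 - subnet mask
255 - 255 = 0
255 - 255 = 0
255 - 255 = 0
255 - 192 = 63
Wildcard: 0.0.0.63


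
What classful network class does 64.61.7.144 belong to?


First octet: 64
Binary: 01000000
0xxxxxxx -> Class A (1-126)
Class A, default mask 255.0.0.0 (/8)


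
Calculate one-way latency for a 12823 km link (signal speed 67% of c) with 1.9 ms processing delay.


Speed = 0.67 * 3e5 km/s = 201000 km/s
Propagation delay = 12823 / 201000 = 0.0638 s = 63.796 ms
Processing delay = 1.9 ms
Total one-way latency = 65.696 ms


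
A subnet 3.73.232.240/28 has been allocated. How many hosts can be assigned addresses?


Host bits = 32 - 28 = 4
Total addresses = 2^4 = 16
Usable = total - 2 (network and broadcast)
Usable hosts: 14


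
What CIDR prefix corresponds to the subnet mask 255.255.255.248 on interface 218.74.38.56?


Binary: 11111111.11111111.11111111.11111000
Count leading 1s
Prefix: /29


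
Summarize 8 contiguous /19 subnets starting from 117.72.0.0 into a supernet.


Original prefix: /19
Number of subnets: 8 = 2^3
New prefix = 19 - 3 = 16
Supernet: 117.72.0.0/16


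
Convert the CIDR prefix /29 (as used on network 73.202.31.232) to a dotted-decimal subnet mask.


/29 means 29 network bits, 3 host bits
Binary: 11111111111111111111111111111000
Mask: 255.255.255.248


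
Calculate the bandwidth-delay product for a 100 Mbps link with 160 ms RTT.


BDP = bandwidth * RTT
= 100 Mbps * 160 ms
= 100 * 1e6 * 160 / 1000 bits
= 16000000 bits
= 2000000 bytes
= 1953.125 KB
BDP = 16000000 bits (2000000 bytes)


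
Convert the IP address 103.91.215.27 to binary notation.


103 = 01100111
91 = 01011011
215 = 11010111
27 = 00011011
Binary: 01100111.01011011.11010111.00011011


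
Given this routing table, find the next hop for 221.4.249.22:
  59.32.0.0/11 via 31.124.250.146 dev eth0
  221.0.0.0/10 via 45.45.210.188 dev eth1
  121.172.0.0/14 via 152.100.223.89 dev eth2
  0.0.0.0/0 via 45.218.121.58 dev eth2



Longest prefix match for 221.4.249.22:
  /11 59.32.0.0: no
  /10 221.0.0.0: MATCH
  /14 121.172.0.0: no
  /0 0.0.0.0: MATCH
Selected: next-hop 45.45.210.188 via eth1 (matched /10)


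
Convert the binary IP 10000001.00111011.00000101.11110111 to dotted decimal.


10000001 = 129
00111011 = 59
00000101 = 5
11110111 = 247
IP: 129.59.5.247


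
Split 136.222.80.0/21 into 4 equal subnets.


New prefix = 21 + 2 = 23
Each subnet has 512 addresses
  136.222.80.0/23
  136.222.82.0/23
  136.222.84.0/23
  136.222.86.0/23
Subnets: 136.222.80.0/23, 136.222.82.0/23, 136.222.84.0/23, 136.222.86.0/23


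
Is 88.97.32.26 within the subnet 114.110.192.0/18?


Subnet network: 114.110.192.0
Test IP AND mask: 88.97.0.0
No, 88.97.32.26 is not in 114.110.192.0/18


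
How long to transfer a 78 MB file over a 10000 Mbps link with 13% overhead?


Effective throughput = 10000 * (1 - 13/100) = 8700 Mbps
File size in Mb = 78 * 8 = 624 Mb
Time = 624 / 8700
Time = 0.0717 seconds


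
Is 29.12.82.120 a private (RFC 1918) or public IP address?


RFC 1918 private ranges:
  10.0.0.0/8 (10.0.0.0 - 10.255.255.255)
  172.16.0.0/12 (172.16.0.0 - 172.31.255.255)
  192.168.0.0/16 (192.168.0.0 - 192.168.255.255)
Public (not in any RFC 1918 range)


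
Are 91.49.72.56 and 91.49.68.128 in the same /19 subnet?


Mask: 255.255.224.0
91.49.72.56 AND mask = 91.49.64.0
91.49.68.128 AND mask = 91.49.64.0
Yes, same subnet (91.49.64.0)


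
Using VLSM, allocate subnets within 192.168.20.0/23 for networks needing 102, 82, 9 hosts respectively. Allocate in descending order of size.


102 hosts -> /25 (126 usable): 192.168.20.0/25
82 hosts -> /25 (126 usable): 192.168.20.128/25
9 hosts -> /28 (14 usable): 192.168.21.0/28
Allocation: 192.168.20.0/25 (102 hosts, 126 usable); 192.168.20.128/25 (82 hosts, 126 usable); 192.168.21.0/28 (9 hosts, 14 usable)


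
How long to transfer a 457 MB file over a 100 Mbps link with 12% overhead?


Effective throughput = 100 * (1 - 12/100) = 88 Mbps
File size in Mb = 457 * 8 = 3656 Mb
Time = 3656 / 88
Time = 41.5455 seconds


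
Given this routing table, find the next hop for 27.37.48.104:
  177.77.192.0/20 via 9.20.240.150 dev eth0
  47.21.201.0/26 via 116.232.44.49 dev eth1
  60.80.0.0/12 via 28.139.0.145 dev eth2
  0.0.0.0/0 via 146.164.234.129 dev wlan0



Longest prefix match for 27.37.48.104:
  /20 177.77.192.0: no
  /26 47.21.201.0: no
  /12 60.80.0.0: no
  /0 0.0.0.0: MATCH
Selected: next-hop 146.164.234.129 via wlan0 (matched /0)


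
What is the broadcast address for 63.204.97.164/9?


Network: 63.128.0.0/9
Host bits = 23
Set all host bits to 1:
Broadcast: 63.255.255.255


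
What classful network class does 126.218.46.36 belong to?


First octet: 126
Binary: 01111110
0xxxxxxx -> Class A (1-126)
Class A, default mask 255.0.0.0 (/8)


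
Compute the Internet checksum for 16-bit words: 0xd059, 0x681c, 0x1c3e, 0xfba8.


Sum all words (with carry folding):
+ 0xd059 = 0xd059
+ 0x681c = 0x3876
+ 0x1c3e = 0x54b4
+ 0xfba8 = 0x505d
One's complement: ~0x505d
Checksum = 0xafa2


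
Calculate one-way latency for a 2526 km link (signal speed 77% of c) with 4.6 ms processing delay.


Speed = 0.77 * 3e5 km/s = 231000 km/s
Propagation delay = 2526 / 231000 = 0.0109 s = 10.9351 ms
Processing delay = 4.6 ms
Total one-way latency = 15.5351 ms


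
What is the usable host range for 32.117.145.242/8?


Network: 32.0.0.0
Broadcast: 32.255.255.255
First usable = network + 1
Last usable = broadcast - 1
Range: 32.0.0.1 to 32.255.255.254


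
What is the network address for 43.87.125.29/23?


IP:   00101011.01010111.01111101.00011101
Mask: 11111111.11111111.11111110.00000000
AND operation:
Net:  00101011.01010111.01111100.00000000
Network: 43.87.124.0/23


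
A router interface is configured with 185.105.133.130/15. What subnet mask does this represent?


/15 means 15 network bits, 17 host bits
Binary: 11111111111111100000000000000000
Mask: 255.254.0.0


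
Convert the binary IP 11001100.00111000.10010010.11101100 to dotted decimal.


11001100 = 204
00111000 = 56
10010010 = 146
11101100 = 236
IP: 204.56.146.236


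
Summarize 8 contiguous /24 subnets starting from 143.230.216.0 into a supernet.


Original prefix: /24
Number of subnets: 8 = 2^3
New prefix = 24 - 3 = 21
Supernet: 143.230.216.0/21


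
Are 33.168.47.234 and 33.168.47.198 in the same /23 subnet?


Mask: 255.255.254.0
33.168.47.234 AND mask = 33.168.46.0
33.168.47.198 AND mask = 33.168.46.0
Yes, same subnet (33.168.46.0)


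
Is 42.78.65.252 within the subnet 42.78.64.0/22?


Subnet network: 42.78.64.0
Test IP AND mask: 42.78.64.0
Yes, 42.78.65.252 is in 42.78.64.0/22


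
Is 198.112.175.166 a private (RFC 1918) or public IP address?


RFC 1918 private ranges:
  10.0.0.0/8 (10.0.0.0 - 10.255.255.255)
  172.16.0.0/12 (172.16.0.0 - 172.31.255.255)
  192.168.0.0/16 (192.168.0.0 - 192.168.255.255)
Public (not in any RFC 1918 range)


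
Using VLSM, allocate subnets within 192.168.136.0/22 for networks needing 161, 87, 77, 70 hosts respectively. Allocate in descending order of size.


161 hosts -> /24 (254 usable): 192.168.136.0/24
87 hosts -> /25 (126 usable): 192.168.137.0/25
77 hosts -> /25 (126 usable): 192.168.137.128/25
70 hosts -> /25 (126 usable): 192.168.138.0/25
Allocation: 192.168.136.0/24 (161 hosts, 254 usable); 192.168.137.0/25 (87 hosts, 126 usable); 192.168.137.128/25 (77 hosts, 126 usable); 192.168.138.0/25 (70 hosts, 126 usable)


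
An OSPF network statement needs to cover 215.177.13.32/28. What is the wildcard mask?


Subnet mask: 255.255.255.240
Wildcard = 255.255.255.255 - subnet mask
255 - 255 = 0
255 - 255 = 0
255 - 255 = 0
255 - 240 = 15
Wildcard: 0.0.0.15


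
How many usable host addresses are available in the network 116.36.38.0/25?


Host bits = 32 - 25 = 7
Total addresses = 2^7 = 128
Usable = total - 2 (network and broadcast)
Usable hosts: 126


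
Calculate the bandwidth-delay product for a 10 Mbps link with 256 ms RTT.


BDP = bandwidth * RTT
= 10 Mbps * 256 ms
= 10 * 1e6 * 256 / 1000 bits
= 2560000 bits
= 320000 bytes
= 312.5 KB
BDP = 2560000 bits (320000 bytes)


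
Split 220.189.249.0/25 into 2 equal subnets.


New prefix = 25 + 1 = 26
Each subnet has 64 addresses
  220.189.249.0/26
  220.189.249.64/26
Subnets: 220.189.249.0/26, 220.189.249.64/26


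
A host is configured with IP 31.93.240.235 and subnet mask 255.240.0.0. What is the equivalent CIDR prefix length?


Binary: 11111111.11110000.00000000.00000000
Count leading 1s
Prefix: /12


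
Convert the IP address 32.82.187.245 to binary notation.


32 = 00100000
82 = 01010010
187 = 10111011
245 = 11110101
Binary: 00100000.01010010.10111011.11110101


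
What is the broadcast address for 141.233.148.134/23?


Network: 141.233.148.0/23
Host bits = 9
Set all host bits to 1:
Broadcast: 141.233.149.255


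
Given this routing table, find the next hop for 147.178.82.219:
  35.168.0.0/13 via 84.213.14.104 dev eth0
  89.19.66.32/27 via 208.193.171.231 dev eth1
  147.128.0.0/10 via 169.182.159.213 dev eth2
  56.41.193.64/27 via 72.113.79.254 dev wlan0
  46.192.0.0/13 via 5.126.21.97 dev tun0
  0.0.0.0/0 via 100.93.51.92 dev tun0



Longest prefix match for 147.178.82.219:
  /13 35.168.0.0: no
  /27 89.19.66.32: no
  /10 147.128.0.0: MATCH
  /27 56.41.193.64: no
  /13 46.192.0.0: no
  /0 0.0.0.0: MATCH
Selected: next-hop 169.182.159.213 via eth2 (matched /10)


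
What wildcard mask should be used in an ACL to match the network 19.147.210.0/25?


Subnet mask: 255.255.255.128
Wildcard = 255.255.255.255 - subnet mask
255 - 255 = 0
255 - 255 = 0
255 - 255 = 0
255 - 128 = 127
Wildcard: 0.0.0.127


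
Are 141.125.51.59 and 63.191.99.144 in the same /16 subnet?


Mask: 255.255.0.0
141.125.51.59 AND mask = 141.125.0.0
63.191.99.144 AND mask = 63.191.0.0
No, different subnets (141.125.0.0 vs 63.191.0.0)


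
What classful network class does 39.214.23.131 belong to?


First octet: 39
Binary: 00100111
0xxxxxxx -> Class A (1-126)
Class A, default mask 255.0.0.0 (/8)


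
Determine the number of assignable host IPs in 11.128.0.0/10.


Host bits = 32 - 10 = 22
Total addresses = 2^22 = 4194304
Usable = total - 2 (network and broadcast)
Usable hosts: 4194302


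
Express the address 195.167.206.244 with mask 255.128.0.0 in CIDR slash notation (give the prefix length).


Binary: 11111111.10000000.00000000.00000000
Count leading 1s
Prefix: /9


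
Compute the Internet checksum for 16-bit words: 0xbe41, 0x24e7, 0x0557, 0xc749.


Sum all words (with carry folding):
+ 0xbe41 = 0xbe41
+ 0x24e7 = 0xe328
+ 0x0557 = 0xe87f
+ 0xc749 = 0xafc9
One's complement: ~0xafc9
Checksum = 0x5036


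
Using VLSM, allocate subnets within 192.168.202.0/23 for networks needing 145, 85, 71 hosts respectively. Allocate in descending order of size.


145 hosts -> /24 (254 usable): 192.168.202.0/24
85 hosts -> /25 (126 usable): 192.168.203.0/25
71 hosts -> /25 (126 usable): 192.168.203.128/25
Allocation: 192.168.202.0/24 (145 hosts, 254 usable); 192.168.203.0/25 (85 hosts, 126 usable); 192.168.203.128/25 (71 hosts, 126 usable)


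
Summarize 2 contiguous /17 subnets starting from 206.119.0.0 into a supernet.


Original prefix: /17
Number of subnets: 2 = 2^1
New prefix = 17 - 1 = 16
Supernet: 206.119.0.0/16


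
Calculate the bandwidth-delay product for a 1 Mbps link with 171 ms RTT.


BDP = bandwidth * RTT
= 1 Mbps * 171 ms
= 1 * 1e6 * 171 / 1000 bits
= 171000 bits
= 21375 bytes
= 20.874 KB
BDP = 171000 bits (21375 bytes)


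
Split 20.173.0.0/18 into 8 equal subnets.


New prefix = 18 + 3 = 21
Each subnet has 2048 addresses
  20.173.0.0/21
  20.173.8.0/21
  20.173.16.0/21
  20.173.24.0/21
  20.173.32.0/21
  20.173.40.0/21
  20.173.48.0/21
  20.173.56.0/21
Subnets: 20.173.0.0/21, 20.173.8.0/21, 20.173.16.0/21, 20.173.24.0/21, 20.173.32.0/21, 20.173.40.0/21, 20.173.48.0/21, 20.173.56.0/21


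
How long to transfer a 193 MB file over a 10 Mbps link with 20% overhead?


Effective throughput = 10 * (1 - 20/100) = 8 Mbps
File size in Mb = 193 * 8 = 1544 Mb
Time = 1544 / 8
Time = 193 seconds


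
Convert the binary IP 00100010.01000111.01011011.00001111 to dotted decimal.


00100010 = 34
01000111 = 71
01011011 = 91
00001111 = 15
IP: 34.71.91.15


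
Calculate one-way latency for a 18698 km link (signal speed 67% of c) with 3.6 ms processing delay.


Speed = 0.67 * 3e5 km/s = 201000 km/s
Propagation delay = 18698 / 201000 = 0.093 s = 93.0249 ms
Processing delay = 3.6 ms
Total one-way latency = 96.6249 ms


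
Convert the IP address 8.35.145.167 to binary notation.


8 = 00001000
35 = 00100011
145 = 10010001
167 = 10100111
Binary: 00001000.00100011.10010001.10100111


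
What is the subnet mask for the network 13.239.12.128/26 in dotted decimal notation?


/26 means 26 network bits, 6 host bits
Binary: 11111111111111111111111111000000
Mask: 255.255.255.192


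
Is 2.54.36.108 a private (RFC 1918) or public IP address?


RFC 1918 private ranges:
  10.0.0.0/8 (10.0.0.0 - 10.255.255.255)
  172.16.0.0/12 (172.16.0.0 - 172.31.255.255)
  192.168.0.0/16 (192.168.0.0 - 192.168.255.255)
Public (not in any RFC 1918 range)


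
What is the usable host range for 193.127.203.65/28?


Network: 193.127.203.64
Broadcast: 193.127.203.79
First usable = network + 1
Last usable = broadcast - 1
Range: 193.127.203.65 to 193.127.203.78


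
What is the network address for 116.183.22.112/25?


IP:   01110100.10110111.00010110.01110000
Mask: 11111111.11111111.11111111.10000000
AND operation:
Net:  01110100.10110111.00010110.00000000
Network: 116.183.22.0/25


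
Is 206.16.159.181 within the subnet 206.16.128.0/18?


Subnet network: 206.16.128.0
Test IP AND mask: 206.16.128.0
Yes, 206.16.159.181 is in 206.16.128.0/18


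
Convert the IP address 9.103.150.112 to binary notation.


9 = 00001001
103 = 01100111
150 = 10010110
112 = 01110000
Binary: 00001001.01100111.10010110.01110000


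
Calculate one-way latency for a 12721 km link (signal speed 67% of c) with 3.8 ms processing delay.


Speed = 0.67 * 3e5 km/s = 201000 km/s
Propagation delay = 12721 / 201000 = 0.0633 s = 63.2886 ms
Processing delay = 3.8 ms
Total one-way latency = 67.0886 ms


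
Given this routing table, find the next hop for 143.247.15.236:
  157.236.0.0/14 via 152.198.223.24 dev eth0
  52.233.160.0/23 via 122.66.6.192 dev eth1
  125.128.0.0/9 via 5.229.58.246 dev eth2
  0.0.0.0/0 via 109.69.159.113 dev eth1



Longest prefix match for 143.247.15.236:
  /14 157.236.0.0: no
  /23 52.233.160.0: no
  /9 125.128.0.0: no
  /0 0.0.0.0: MATCH
Selected: next-hop 109.69.159.113 via eth1 (matched /0)


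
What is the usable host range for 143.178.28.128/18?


Network: 143.178.0.0
Broadcast: 143.178.63.255
First usable = network + 1
Last usable = broadcast - 1
Range: 143.178.0.1 to 143.178.63.254


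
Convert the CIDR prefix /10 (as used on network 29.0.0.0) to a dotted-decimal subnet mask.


/10 means 10 network bits, 22 host bits
Binary: 11111111110000000000000000000000
Mask: 255.192.0.0


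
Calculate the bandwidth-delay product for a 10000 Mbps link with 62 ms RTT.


BDP = bandwidth * RTT
= 10000 Mbps * 62 ms
= 10000 * 1e6 * 62 / 1000 bits
= 620000000 bits
= 77500000 bytes
= 75683.5938 KB
BDP = 620000000 bits (77500000 bytes)


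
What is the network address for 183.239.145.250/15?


IP:   10110111.11101111.10010001.11111010
Mask: 11111111.11111110.00000000.00000000
AND operation:
Net:  10110111.11101110.00000000.00000000
Network: 183.238.0.0/15


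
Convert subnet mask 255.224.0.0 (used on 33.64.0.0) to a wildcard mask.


Subnet mask: 255.224.0.0
Wildcard = 255.255.255.255 - subnet mask
255 - 255 = 0
255 - 224 = 31
255 - 0 = 255
255 - 0 = 255
Wildcard: 0.31.255.255


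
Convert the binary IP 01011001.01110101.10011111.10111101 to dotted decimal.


01011001 = 89
01110101 = 117
10011111 = 159
10111101 = 189
IP: 89.117.159.189


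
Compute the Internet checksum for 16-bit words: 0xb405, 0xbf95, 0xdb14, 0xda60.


Sum all words (with carry folding):
+ 0xb405 = 0xb405
+ 0xbf95 = 0x739b
+ 0xdb14 = 0x4eb0
+ 0xda60 = 0x2911
One's complement: ~0x2911
Checksum = 0xd6ee


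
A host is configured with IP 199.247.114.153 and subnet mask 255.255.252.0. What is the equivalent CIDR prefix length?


Binary: 11111111.11111111.11111100.00000000
Count leading 1s
Prefix: /22


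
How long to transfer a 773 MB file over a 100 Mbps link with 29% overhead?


Effective throughput = 100 * (1 - 29/100) = 71 Mbps
File size in Mb = 773 * 8 = 6184 Mb
Time = 6184 / 71
Time = 87.0986 seconds


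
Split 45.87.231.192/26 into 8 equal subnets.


New prefix = 26 + 3 = 29
Each subnet has 8 addresses
  45.87.231.192/29
  45.87.231.200/29
  45.87.231.208/29
  45.87.231.216/29
  45.87.231.224/29
  45.87.231.232/29
  45.87.231.240/29
  45.87.231.248/29
Subnets: 45.87.231.192/29, 45.87.231.200/29, 45.87.231.208/29, 45.87.231.216/29, 45.87.231.224/29, 45.87.231.232/29, 45.87.231.240/29, 45.87.231.248/29


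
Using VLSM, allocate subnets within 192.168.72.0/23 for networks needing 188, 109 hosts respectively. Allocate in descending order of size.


188 hosts -> /24 (254 usable): 192.168.72.0/24
109 hosts -> /25 (126 usable): 192.168.73.0/25
Allocation: 192.168.72.0/24 (188 hosts, 254 usable); 192.168.73.0/25 (109 hosts, 126 usable)


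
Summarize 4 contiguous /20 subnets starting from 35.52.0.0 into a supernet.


Original prefix: /20
Number of subnets: 4 = 2^2
New prefix = 20 - 2 = 18
Supernet: 35.52.0.0/18


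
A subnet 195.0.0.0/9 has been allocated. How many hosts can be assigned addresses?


Host bits = 32 - 9 = 23
Total addresses = 2^23 = 8388608
Usable = total - 2 (network and broadcast)
Usable hosts: 8388606


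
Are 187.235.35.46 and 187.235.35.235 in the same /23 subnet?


Mask: 255.255.254.0
187.235.35.46 AND mask = 187.235.34.0
187.235.35.235 AND mask = 187.235.34.0
Yes, same subnet (187.235.34.0)


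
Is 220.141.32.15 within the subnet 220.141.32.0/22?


Subnet network: 220.141.32.0
Test IP AND mask: 220.141.32.0
Yes, 220.141.32.15 is in 220.141.32.0/22


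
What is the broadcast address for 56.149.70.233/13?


Network: 56.144.0.0/13
Host bits = 19
Set all host bits to 1:
Broadcast: 56.151.255.255


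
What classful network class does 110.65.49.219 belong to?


First octet: 110
Binary: 01101110
0xxxxxxx -> Class A (1-126)
Class A, default mask 255.0.0.0 (/8)


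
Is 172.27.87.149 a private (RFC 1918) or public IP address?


RFC 1918 private ranges:
  10.0.0.0/8 (10.0.0.0 - 10.255.255.255)
  172.16.0.0/12 (172.16.0.0 - 172.31.255.255)
  192.168.0.0/16 (192.168.0.0 - 192.168.255.255)
Private (in 172.16.0.0/12)


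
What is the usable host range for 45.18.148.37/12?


Network: 45.16.0.0
Broadcast: 45.31.255.255
First usable = network + 1
Last usable = broadcast - 1
Range: 45.16.0.1 to 45.31.255.254


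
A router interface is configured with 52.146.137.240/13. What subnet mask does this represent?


/13 means 13 network bits, 19 host bits
Binary: 11111111111110000000000000000000
Mask: 255.248.0.0


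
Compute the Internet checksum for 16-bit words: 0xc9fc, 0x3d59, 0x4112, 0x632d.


Sum all words (with carry folding):
+ 0xc9fc = 0xc9fc
+ 0x3d59 = 0x0756
+ 0x4112 = 0x4868
+ 0x632d = 0xab95
One's complement: ~0xab95
Checksum = 0x546a


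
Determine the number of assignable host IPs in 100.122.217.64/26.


Host bits = 32 - 26 = 6
Total addresses = 2^6 = 64
Usable = total - 2 (network and broadcast)
Usable hosts: 62


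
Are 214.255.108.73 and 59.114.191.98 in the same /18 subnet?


Mask: 255.255.192.0
214.255.108.73 AND mask = 214.255.64.0
59.114.191.98 AND mask = 59.114.128.0
No, different subnets (214.255.64.0 vs 59.114.128.0)


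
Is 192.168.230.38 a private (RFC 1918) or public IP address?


RFC 1918 private ranges:
  10.0.0.0/8 (10.0.0.0 - 10.255.255.255)
  172.16.0.0/12 (172.16.0.0 - 172.31.255.255)
  192.168.0.0/16 (192.168.0.0 - 192.168.255.255)
Private (in 192.168.0.0/16)


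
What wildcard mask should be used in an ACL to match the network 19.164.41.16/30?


Subnet mask: 255.255.255.252
Wildcard = 255.255.255.255 - subnet mask
255 - 255 = 0
255 - 255 = 0
255 - 255 = 0
255 - 252 = 3
Wildcard: 0.0.0.3


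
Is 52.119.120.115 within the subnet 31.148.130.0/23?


Subnet network: 31.148.130.0
Test IP AND mask: 52.119.120.0
No, 52.119.120.115 is not in 31.148.130.0/23


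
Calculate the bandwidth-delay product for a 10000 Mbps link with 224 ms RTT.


BDP = bandwidth * RTT
= 10000 Mbps * 224 ms
= 10000 * 1e6 * 224 / 1000 bits
= 2240000000 bits
= 280000000 bytes
= 273437.5 KB
BDP = 2240000000 bits (280000000 bytes)


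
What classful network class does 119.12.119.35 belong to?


First octet: 119
Binary: 01110111
0xxxxxxx -> Class A (1-126)
Class A, default mask 255.0.0.0 (/8)


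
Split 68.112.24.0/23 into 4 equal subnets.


New prefix = 23 + 2 = 25
Each subnet has 128 addresses
  68.112.24.0/25
  68.112.24.128/25
  68.112.25.0/25
  68.112.25.128/25
Subnets: 68.112.24.0/25, 68.112.24.128/25, 68.112.25.0/25, 68.112.25.128/25


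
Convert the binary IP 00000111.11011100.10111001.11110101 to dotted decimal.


00000111 = 7
11011100 = 220
10111001 = 185
11110101 = 245
IP: 7.220.185.245


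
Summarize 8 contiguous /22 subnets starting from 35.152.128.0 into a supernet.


Original prefix: /22
Number of subnets: 8 = 2^3
New prefix = 22 - 3 = 19
Supernet: 35.152.128.0/19


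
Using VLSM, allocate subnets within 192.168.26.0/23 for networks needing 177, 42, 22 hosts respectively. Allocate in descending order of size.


177 hosts -> /24 (254 usable): 192.168.26.0/24
42 hosts -> /26 (62 usable): 192.168.27.0/26
22 hosts -> /27 (30 usable): 192.168.27.64/27
Allocation: 192.168.26.0/24 (177 hosts, 254 usable); 192.168.27.0/26 (42 hosts, 62 usable); 192.168.27.64/27 (22 hosts, 30 usable)


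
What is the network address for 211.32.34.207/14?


IP:   11010011.00100000.00100010.11001111
Mask: 11111111.11111100.00000000.00000000
AND operation:
Net:  11010011.00100000.00000000.00000000
Network: 211.32.0.0/14


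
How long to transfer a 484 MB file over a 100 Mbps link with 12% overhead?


Effective throughput = 100 * (1 - 12/100) = 88 Mbps
File size in Mb = 484 * 8 = 3872 Mb
Time = 3872 / 88
Time = 44 seconds


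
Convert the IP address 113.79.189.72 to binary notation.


113 = 01110001
79 = 01001111
189 = 10111101
72 = 01001000
Binary: 01110001.01001111.10111101.01001000


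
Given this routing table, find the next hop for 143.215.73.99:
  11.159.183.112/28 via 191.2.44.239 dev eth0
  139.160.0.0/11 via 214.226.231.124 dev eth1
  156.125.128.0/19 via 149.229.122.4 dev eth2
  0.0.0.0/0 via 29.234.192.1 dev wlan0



Longest prefix match for 143.215.73.99:
  /28 11.159.183.112: no
  /11 139.160.0.0: no
  /19 156.125.128.0: no
  /0 0.0.0.0: MATCH
Selected: next-hop 29.234.192.1 via wlan0 (matched /0)


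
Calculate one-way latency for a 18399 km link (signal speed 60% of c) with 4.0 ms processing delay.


Speed = 0.6 * 3e5 km/s = 180000 km/s
Propagation delay = 18399 / 180000 = 0.1022 s = 102.2167 ms
Processing delay = 4.0 ms
Total one-way latency = 106.2167 ms


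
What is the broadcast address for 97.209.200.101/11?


Network: 97.192.0.0/11
Host bits = 21
Set all host bits to 1:
Broadcast: 97.223.255.255


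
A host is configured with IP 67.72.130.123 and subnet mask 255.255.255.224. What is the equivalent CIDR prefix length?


Binary: 11111111.11111111.11111111.11100000
Count leading 1s
Prefix: /27


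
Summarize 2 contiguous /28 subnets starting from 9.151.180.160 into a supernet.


Original prefix: /28
Number of subnets: 2 = 2^1
New prefix = 28 - 1 = 27
Supernet: 9.151.180.160/27


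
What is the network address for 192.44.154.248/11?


IP:   11000000.00101100.10011010.11111000
Mask: 11111111.11100000.00000000.00000000
AND operation:
Net:  11000000.00100000.00000000.00000000
Network: 192.32.0.0/11


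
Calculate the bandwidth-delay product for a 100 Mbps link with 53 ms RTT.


BDP = bandwidth * RTT
= 100 Mbps * 53 ms
= 100 * 1e6 * 53 / 1000 bits
= 5300000 bits
= 662500 bytes
= 646.9727 KB
BDP = 5300000 bits (662500 bytes)


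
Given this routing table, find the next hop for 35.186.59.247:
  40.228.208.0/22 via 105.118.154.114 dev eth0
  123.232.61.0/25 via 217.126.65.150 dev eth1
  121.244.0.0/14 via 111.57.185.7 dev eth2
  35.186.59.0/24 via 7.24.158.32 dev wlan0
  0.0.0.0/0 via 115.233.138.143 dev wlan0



Longest prefix match for 35.186.59.247:
  /22 40.228.208.0: no
  /25 123.232.61.0: no
  /14 121.244.0.0: no
  /24 35.186.59.0: MATCH
  /0 0.0.0.0: MATCH
Selected: next-hop 7.24.158.32 via wlan0 (matched /24)


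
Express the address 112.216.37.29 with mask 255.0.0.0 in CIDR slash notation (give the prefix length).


Binary: 11111111.00000000.00000000.00000000
Count leading 1s
Prefix: /8


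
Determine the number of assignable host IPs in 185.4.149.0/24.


Host bits = 32 - 24 = 8
Total addresses = 2^8 = 256
Usable = total - 2 (network and broadcast)
Usable hosts: 254


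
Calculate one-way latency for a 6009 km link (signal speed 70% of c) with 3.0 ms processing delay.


Speed = 0.7 * 3e5 km/s = 210000 km/s
Propagation delay = 6009 / 210000 = 0.0286 s = 28.6143 ms
Processing delay = 3.0 ms
Total one-way latency = 31.6143 ms


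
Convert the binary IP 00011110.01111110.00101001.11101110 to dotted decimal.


00011110 = 30
01111110 = 126
00101001 = 41
11101110 = 238
IP: 30.126.41.238


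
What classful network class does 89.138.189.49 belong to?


First octet: 89
Binary: 01011001
0xxxxxxx -> Class A (1-126)
Class A, default mask 255.0.0.0 (/8)


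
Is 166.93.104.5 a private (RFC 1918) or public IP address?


RFC 1918 private ranges:
  10.0.0.0/8 (10.0.0.0 - 10.255.255.255)
  172.16.0.0/12 (172.16.0.0 - 172.31.255.255)
  192.168.0.0/16 (192.168.0.0 - 192.168.255.255)
Public (not in any RFC 1918 range)


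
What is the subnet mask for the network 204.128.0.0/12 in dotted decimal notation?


/12 means 12 network bits, 20 host bits
Binary: 11111111111100000000000000000000
Mask: 255.240.0.0


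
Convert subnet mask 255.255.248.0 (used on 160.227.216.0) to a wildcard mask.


Subnet mask: 255.255.248.0
Wildcard = 255.255.255.255 - subnet mask
255 - 255 = 0
255 - 255 = 0
255 - 248 = 7
255 - 0 = 255
Wildcard: 0.0.7.255


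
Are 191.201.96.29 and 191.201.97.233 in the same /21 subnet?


Mask: 255.255.248.0
191.201.96.29 AND mask = 191.201.96.0
191.201.97.233 AND mask = 191.201.96.0
Yes, same subnet (191.201.96.0)


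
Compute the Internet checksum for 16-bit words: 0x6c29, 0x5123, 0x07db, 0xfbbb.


Sum all words (with carry folding):
+ 0x6c29 = 0x6c29
+ 0x5123 = 0xbd4c
+ 0x07db = 0xc527
+ 0xfbbb = 0xc0e3
One's complement: ~0xc0e3
Checksum = 0x3f1c


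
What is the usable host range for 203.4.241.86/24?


Network: 203.4.241.0
Broadcast: 203.4.241.255
First usable = network + 1
Last usable = broadcast - 1
Range: 203.4.241.1 to 203.4.241.254


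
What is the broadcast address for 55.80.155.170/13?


Network: 55.80.0.0/13
Host bits = 19
Set all host bits to 1:
Broadcast: 55.87.255.255


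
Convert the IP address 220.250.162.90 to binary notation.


220 = 11011100
250 = 11111010
162 = 10100010
90 = 01011010
Binary: 11011100.11111010.10100010.01011010


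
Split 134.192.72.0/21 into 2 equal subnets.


New prefix = 21 + 1 = 22
Each subnet has 1024 addresses
  134.192.72.0/22
  134.192.76.0/22
Subnets: 134.192.72.0/22, 134.192.76.0/22


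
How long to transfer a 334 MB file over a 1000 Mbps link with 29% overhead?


Effective throughput = 1000 * (1 - 29/100) = 710 Mbps
File size in Mb = 334 * 8 = 2672 Mb
Time = 2672 / 710
Time = 3.7634 seconds


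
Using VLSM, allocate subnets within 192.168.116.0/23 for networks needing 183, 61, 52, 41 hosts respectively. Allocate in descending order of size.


183 hosts -> /24 (254 usable): 192.168.116.0/24
61 hosts -> /26 (62 usable): 192.168.117.0/26
52 hosts -> /26 (62 usable): 192.168.117.64/26
41 hosts -> /26 (62 usable): 192.168.117.128/26
Allocation: 192.168.116.0/24 (183 hosts, 254 usable); 192.168.117.0/26 (61 hosts, 62 usable); 192.168.117.64/26 (52 hosts, 62 usable); 192.168.117.128/26 (41 hosts, 62 usable)


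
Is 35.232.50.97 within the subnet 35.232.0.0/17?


Subnet network: 35.232.0.0
Test IP AND mask: 35.232.0.0
Yes, 35.232.50.97 is in 35.232.0.0/17


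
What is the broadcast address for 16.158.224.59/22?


Network: 16.158.224.0/22
Host bits = 10
Set all host bits to 1:
Broadcast: 16.158.227.255


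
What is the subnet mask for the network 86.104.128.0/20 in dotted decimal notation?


/20 means 20 network bits, 12 host bits
Binary: 11111111111111111111000000000000
Mask: 255.255.240.0


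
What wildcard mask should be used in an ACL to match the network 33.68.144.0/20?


Subnet mask: 255.255.240.0
Wildcard = 255.255.255.255 - subnet mask
255 - 255 = 0
255 - 255 = 0
255 - 240 = 15
255 - 0 = 255
Wildcard: 0.0.15.255
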